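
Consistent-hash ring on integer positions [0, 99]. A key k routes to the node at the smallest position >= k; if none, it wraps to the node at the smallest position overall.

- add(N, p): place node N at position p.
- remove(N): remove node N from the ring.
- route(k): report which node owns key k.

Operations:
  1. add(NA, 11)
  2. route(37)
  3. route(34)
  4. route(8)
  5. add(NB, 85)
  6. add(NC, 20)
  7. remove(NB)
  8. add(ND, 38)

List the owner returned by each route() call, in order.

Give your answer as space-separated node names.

Answer: NA NA NA

Derivation:
Op 1: add NA@11 -> ring=[11:NA]
Op 2: route key 37: none >= 37, wrap to smallest pos 11 -> NA
Op 3: route key 34: none >= 34, wrap to smallest pos 11 -> NA
Op 4: route key 8: smallest pos >= 8 is 11 -> NA
Op 5: add NB@85 -> ring=[11:NA,85:NB]
Op 6: add NC@20 -> ring=[11:NA,20:NC,85:NB]
Op 7: remove NB -> ring=[11:NA,20:NC]
Op 8: add ND@38 -> ring=[11:NA,20:NC,38:ND]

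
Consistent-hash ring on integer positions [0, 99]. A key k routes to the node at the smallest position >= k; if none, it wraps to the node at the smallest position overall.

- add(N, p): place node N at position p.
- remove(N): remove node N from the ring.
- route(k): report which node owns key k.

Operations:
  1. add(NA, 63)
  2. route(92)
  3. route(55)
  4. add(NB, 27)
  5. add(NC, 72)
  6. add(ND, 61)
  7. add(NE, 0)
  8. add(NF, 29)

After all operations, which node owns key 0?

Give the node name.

Op 1: add NA@63 -> ring=[63:NA]
Op 2: route key 92: none >= 92, wrap to smallest pos 63 -> NA
Op 3: route key 55: smallest pos >= 55 is 63 -> NA
Op 4: add NB@27 -> ring=[27:NB,63:NA]
Op 5: add NC@72 -> ring=[27:NB,63:NA,72:NC]
Op 6: add ND@61 -> ring=[27:NB,61:ND,63:NA,72:NC]
Op 7: add NE@0 -> ring=[0:NE,27:NB,61:ND,63:NA,72:NC]
Op 8: add NF@29 -> ring=[0:NE,27:NB,29:NF,61:ND,63:NA,72:NC]
Final route key 0: smallest pos >= 0 is 0 -> NE

Answer: NE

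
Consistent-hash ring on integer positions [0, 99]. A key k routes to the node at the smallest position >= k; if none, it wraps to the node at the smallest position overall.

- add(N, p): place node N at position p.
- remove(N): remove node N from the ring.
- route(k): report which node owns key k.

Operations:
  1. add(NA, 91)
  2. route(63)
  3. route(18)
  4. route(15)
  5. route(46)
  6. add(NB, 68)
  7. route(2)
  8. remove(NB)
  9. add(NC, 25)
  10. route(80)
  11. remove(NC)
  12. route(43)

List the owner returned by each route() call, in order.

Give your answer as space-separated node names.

Answer: NA NA NA NA NB NA NA

Derivation:
Op 1: add NA@91 -> ring=[91:NA]
Op 2: route key 63: smallest pos >= 63 is 91 -> NA
Op 3: route key 18: smallest pos >= 18 is 91 -> NA
Op 4: route key 15: smallest pos >= 15 is 91 -> NA
Op 5: route key 46: smallest pos >= 46 is 91 -> NA
Op 6: add NB@68 -> ring=[68:NB,91:NA]
Op 7: route key 2: smallest pos >= 2 is 68 -> NB
Op 8: remove NB -> ring=[91:NA]
Op 9: add NC@25 -> ring=[25:NC,91:NA]
Op 10: route key 80: smallest pos >= 80 is 91 -> NA
Op 11: remove NC -> ring=[91:NA]
Op 12: route key 43: smallest pos >= 43 is 91 -> NA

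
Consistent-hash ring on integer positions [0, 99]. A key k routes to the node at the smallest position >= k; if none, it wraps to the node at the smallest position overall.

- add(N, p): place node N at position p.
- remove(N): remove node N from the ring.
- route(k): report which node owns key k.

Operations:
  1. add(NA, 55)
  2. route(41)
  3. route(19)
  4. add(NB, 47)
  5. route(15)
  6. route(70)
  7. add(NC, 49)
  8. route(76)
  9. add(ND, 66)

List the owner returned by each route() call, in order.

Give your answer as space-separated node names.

Answer: NA NA NB NB NB

Derivation:
Op 1: add NA@55 -> ring=[55:NA]
Op 2: route key 41: smallest pos >= 41 is 55 -> NA
Op 3: route key 19: smallest pos >= 19 is 55 -> NA
Op 4: add NB@47 -> ring=[47:NB,55:NA]
Op 5: route key 15: smallest pos >= 15 is 47 -> NB
Op 6: route key 70: none >= 70, wrap to smallest pos 47 -> NB
Op 7: add NC@49 -> ring=[47:NB,49:NC,55:NA]
Op 8: route key 76: none >= 76, wrap to smallest pos 47 -> NB
Op 9: add ND@66 -> ring=[47:NB,49:NC,55:NA,66:ND]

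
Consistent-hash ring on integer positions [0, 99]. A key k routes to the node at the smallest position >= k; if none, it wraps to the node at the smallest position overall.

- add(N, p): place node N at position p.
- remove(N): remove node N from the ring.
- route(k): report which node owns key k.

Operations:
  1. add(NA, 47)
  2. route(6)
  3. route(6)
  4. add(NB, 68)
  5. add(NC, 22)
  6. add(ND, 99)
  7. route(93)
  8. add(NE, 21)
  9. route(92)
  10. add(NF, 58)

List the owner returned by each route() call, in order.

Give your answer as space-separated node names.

Answer: NA NA ND ND

Derivation:
Op 1: add NA@47 -> ring=[47:NA]
Op 2: route key 6: smallest pos >= 6 is 47 -> NA
Op 3: route key 6: smallest pos >= 6 is 47 -> NA
Op 4: add NB@68 -> ring=[47:NA,68:NB]
Op 5: add NC@22 -> ring=[22:NC,47:NA,68:NB]
Op 6: add ND@99 -> ring=[22:NC,47:NA,68:NB,99:ND]
Op 7: route key 93: smallest pos >= 93 is 99 -> ND
Op 8: add NE@21 -> ring=[21:NE,22:NC,47:NA,68:NB,99:ND]
Op 9: route key 92: smallest pos >= 92 is 99 -> ND
Op 10: add NF@58 -> ring=[21:NE,22:NC,47:NA,58:NF,68:NB,99:ND]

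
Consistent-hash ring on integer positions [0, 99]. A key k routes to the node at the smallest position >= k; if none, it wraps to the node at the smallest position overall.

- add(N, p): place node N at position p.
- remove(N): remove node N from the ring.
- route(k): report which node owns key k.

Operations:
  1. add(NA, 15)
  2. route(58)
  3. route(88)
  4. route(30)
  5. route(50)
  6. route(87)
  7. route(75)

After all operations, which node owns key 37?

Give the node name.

Answer: NA

Derivation:
Op 1: add NA@15 -> ring=[15:NA]
Op 2: route key 58: none >= 58, wrap to smallest pos 15 -> NA
Op 3: route key 88: none >= 88, wrap to smallest pos 15 -> NA
Op 4: route key 30: none >= 30, wrap to smallest pos 15 -> NA
Op 5: route key 50: none >= 50, wrap to smallest pos 15 -> NA
Op 6: route key 87: none >= 87, wrap to smallest pos 15 -> NA
Op 7: route key 75: none >= 75, wrap to smallest pos 15 -> NA
Final route key 37: none >= 37, wrap to smallest pos 15 -> NA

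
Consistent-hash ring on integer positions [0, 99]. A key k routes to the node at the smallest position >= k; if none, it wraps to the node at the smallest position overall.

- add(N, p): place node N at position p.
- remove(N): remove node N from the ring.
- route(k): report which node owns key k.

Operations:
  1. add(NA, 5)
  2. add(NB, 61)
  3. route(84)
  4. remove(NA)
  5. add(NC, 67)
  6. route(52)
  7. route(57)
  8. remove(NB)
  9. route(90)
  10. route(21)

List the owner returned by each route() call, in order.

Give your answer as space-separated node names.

Answer: NA NB NB NC NC

Derivation:
Op 1: add NA@5 -> ring=[5:NA]
Op 2: add NB@61 -> ring=[5:NA,61:NB]
Op 3: route key 84: none >= 84, wrap to smallest pos 5 -> NA
Op 4: remove NA -> ring=[61:NB]
Op 5: add NC@67 -> ring=[61:NB,67:NC]
Op 6: route key 52: smallest pos >= 52 is 61 -> NB
Op 7: route key 57: smallest pos >= 57 is 61 -> NB
Op 8: remove NB -> ring=[67:NC]
Op 9: route key 90: none >= 90, wrap to smallest pos 67 -> NC
Op 10: route key 21: smallest pos >= 21 is 67 -> NC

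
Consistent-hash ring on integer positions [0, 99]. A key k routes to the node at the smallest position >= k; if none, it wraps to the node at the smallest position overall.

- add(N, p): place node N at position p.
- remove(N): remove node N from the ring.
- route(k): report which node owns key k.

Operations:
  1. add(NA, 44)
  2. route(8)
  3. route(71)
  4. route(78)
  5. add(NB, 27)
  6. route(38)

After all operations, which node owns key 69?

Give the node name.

Answer: NB

Derivation:
Op 1: add NA@44 -> ring=[44:NA]
Op 2: route key 8: smallest pos >= 8 is 44 -> NA
Op 3: route key 71: none >= 71, wrap to smallest pos 44 -> NA
Op 4: route key 78: none >= 78, wrap to smallest pos 44 -> NA
Op 5: add NB@27 -> ring=[27:NB,44:NA]
Op 6: route key 38: smallest pos >= 38 is 44 -> NA
Final route key 69: none >= 69, wrap to smallest pos 27 -> NB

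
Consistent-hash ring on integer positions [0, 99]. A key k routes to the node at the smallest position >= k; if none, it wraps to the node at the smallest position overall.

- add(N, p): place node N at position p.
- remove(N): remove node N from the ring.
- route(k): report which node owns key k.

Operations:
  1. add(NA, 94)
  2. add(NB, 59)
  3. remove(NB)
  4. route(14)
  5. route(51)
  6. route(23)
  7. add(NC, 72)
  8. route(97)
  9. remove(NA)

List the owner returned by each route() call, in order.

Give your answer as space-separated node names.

Answer: NA NA NA NC

Derivation:
Op 1: add NA@94 -> ring=[94:NA]
Op 2: add NB@59 -> ring=[59:NB,94:NA]
Op 3: remove NB -> ring=[94:NA]
Op 4: route key 14: smallest pos >= 14 is 94 -> NA
Op 5: route key 51: smallest pos >= 51 is 94 -> NA
Op 6: route key 23: smallest pos >= 23 is 94 -> NA
Op 7: add NC@72 -> ring=[72:NC,94:NA]
Op 8: route key 97: none >= 97, wrap to smallest pos 72 -> NC
Op 9: remove NA -> ring=[72:NC]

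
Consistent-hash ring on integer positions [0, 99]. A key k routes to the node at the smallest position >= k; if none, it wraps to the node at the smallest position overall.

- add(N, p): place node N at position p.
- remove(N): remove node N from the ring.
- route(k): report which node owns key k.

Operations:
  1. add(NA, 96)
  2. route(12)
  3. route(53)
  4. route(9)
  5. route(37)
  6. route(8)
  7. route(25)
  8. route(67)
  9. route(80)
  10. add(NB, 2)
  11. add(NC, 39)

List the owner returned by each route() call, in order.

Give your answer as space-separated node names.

Op 1: add NA@96 -> ring=[96:NA]
Op 2: route key 12: smallest pos >= 12 is 96 -> NA
Op 3: route key 53: smallest pos >= 53 is 96 -> NA
Op 4: route key 9: smallest pos >= 9 is 96 -> NA
Op 5: route key 37: smallest pos >= 37 is 96 -> NA
Op 6: route key 8: smallest pos >= 8 is 96 -> NA
Op 7: route key 25: smallest pos >= 25 is 96 -> NA
Op 8: route key 67: smallest pos >= 67 is 96 -> NA
Op 9: route key 80: smallest pos >= 80 is 96 -> NA
Op 10: add NB@2 -> ring=[2:NB,96:NA]
Op 11: add NC@39 -> ring=[2:NB,39:NC,96:NA]

Answer: NA NA NA NA NA NA NA NA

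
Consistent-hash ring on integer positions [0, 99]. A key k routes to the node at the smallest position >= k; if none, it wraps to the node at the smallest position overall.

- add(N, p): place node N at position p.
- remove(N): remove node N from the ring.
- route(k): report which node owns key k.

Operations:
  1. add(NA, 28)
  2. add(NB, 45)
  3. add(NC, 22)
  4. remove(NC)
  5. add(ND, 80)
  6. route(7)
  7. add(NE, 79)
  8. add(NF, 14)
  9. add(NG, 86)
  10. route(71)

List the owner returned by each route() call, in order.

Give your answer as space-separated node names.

Answer: NA NE

Derivation:
Op 1: add NA@28 -> ring=[28:NA]
Op 2: add NB@45 -> ring=[28:NA,45:NB]
Op 3: add NC@22 -> ring=[22:NC,28:NA,45:NB]
Op 4: remove NC -> ring=[28:NA,45:NB]
Op 5: add ND@80 -> ring=[28:NA,45:NB,80:ND]
Op 6: route key 7: smallest pos >= 7 is 28 -> NA
Op 7: add NE@79 -> ring=[28:NA,45:NB,79:NE,80:ND]
Op 8: add NF@14 -> ring=[14:NF,28:NA,45:NB,79:NE,80:ND]
Op 9: add NG@86 -> ring=[14:NF,28:NA,45:NB,79:NE,80:ND,86:NG]
Op 10: route key 71: smallest pos >= 71 is 79 -> NE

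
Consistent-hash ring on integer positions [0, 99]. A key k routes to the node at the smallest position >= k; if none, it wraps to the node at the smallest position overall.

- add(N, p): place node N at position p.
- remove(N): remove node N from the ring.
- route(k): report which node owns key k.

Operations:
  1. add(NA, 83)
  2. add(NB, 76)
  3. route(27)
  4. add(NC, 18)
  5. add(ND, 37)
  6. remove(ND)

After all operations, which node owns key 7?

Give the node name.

Op 1: add NA@83 -> ring=[83:NA]
Op 2: add NB@76 -> ring=[76:NB,83:NA]
Op 3: route key 27: smallest pos >= 27 is 76 -> NB
Op 4: add NC@18 -> ring=[18:NC,76:NB,83:NA]
Op 5: add ND@37 -> ring=[18:NC,37:ND,76:NB,83:NA]
Op 6: remove ND -> ring=[18:NC,76:NB,83:NA]
Final route key 7: smallest pos >= 7 is 18 -> NC

Answer: NC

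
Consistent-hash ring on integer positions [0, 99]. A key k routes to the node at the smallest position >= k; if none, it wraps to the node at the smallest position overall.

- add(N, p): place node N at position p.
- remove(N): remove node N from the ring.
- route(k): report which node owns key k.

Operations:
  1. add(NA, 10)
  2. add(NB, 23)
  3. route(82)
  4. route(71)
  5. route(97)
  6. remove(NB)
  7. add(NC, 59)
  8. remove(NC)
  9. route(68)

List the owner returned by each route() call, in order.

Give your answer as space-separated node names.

Op 1: add NA@10 -> ring=[10:NA]
Op 2: add NB@23 -> ring=[10:NA,23:NB]
Op 3: route key 82: none >= 82, wrap to smallest pos 10 -> NA
Op 4: route key 71: none >= 71, wrap to smallest pos 10 -> NA
Op 5: route key 97: none >= 97, wrap to smallest pos 10 -> NA
Op 6: remove NB -> ring=[10:NA]
Op 7: add NC@59 -> ring=[10:NA,59:NC]
Op 8: remove NC -> ring=[10:NA]
Op 9: route key 68: none >= 68, wrap to smallest pos 10 -> NA

Answer: NA NA NA NA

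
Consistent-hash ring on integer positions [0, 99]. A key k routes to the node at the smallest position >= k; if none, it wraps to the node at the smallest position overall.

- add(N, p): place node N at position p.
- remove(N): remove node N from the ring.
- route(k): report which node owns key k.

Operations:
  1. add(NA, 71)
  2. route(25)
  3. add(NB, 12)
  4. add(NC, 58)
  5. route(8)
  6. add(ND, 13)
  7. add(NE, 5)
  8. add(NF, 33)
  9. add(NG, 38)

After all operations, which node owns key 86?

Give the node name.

Op 1: add NA@71 -> ring=[71:NA]
Op 2: route key 25: smallest pos >= 25 is 71 -> NA
Op 3: add NB@12 -> ring=[12:NB,71:NA]
Op 4: add NC@58 -> ring=[12:NB,58:NC,71:NA]
Op 5: route key 8: smallest pos >= 8 is 12 -> NB
Op 6: add ND@13 -> ring=[12:NB,13:ND,58:NC,71:NA]
Op 7: add NE@5 -> ring=[5:NE,12:NB,13:ND,58:NC,71:NA]
Op 8: add NF@33 -> ring=[5:NE,12:NB,13:ND,33:NF,58:NC,71:NA]
Op 9: add NG@38 -> ring=[5:NE,12:NB,13:ND,33:NF,38:NG,58:NC,71:NA]
Final route key 86: none >= 86, wrap to smallest pos 5 -> NE

Answer: NE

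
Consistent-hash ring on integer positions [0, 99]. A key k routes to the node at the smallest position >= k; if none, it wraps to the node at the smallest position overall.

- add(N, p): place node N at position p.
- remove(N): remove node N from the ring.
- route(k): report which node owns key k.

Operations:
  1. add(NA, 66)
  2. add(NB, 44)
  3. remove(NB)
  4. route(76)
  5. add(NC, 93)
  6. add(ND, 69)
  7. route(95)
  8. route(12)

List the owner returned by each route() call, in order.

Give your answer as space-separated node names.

Answer: NA NA NA

Derivation:
Op 1: add NA@66 -> ring=[66:NA]
Op 2: add NB@44 -> ring=[44:NB,66:NA]
Op 3: remove NB -> ring=[66:NA]
Op 4: route key 76: none >= 76, wrap to smallest pos 66 -> NA
Op 5: add NC@93 -> ring=[66:NA,93:NC]
Op 6: add ND@69 -> ring=[66:NA,69:ND,93:NC]
Op 7: route key 95: none >= 95, wrap to smallest pos 66 -> NA
Op 8: route key 12: smallest pos >= 12 is 66 -> NA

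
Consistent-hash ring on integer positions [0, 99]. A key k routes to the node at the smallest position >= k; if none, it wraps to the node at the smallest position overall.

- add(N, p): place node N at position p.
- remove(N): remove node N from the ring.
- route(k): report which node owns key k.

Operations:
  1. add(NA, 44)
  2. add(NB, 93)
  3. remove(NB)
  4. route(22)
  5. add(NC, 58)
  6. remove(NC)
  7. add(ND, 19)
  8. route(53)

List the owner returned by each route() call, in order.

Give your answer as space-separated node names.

Answer: NA ND

Derivation:
Op 1: add NA@44 -> ring=[44:NA]
Op 2: add NB@93 -> ring=[44:NA,93:NB]
Op 3: remove NB -> ring=[44:NA]
Op 4: route key 22: smallest pos >= 22 is 44 -> NA
Op 5: add NC@58 -> ring=[44:NA,58:NC]
Op 6: remove NC -> ring=[44:NA]
Op 7: add ND@19 -> ring=[19:ND,44:NA]
Op 8: route key 53: none >= 53, wrap to smallest pos 19 -> ND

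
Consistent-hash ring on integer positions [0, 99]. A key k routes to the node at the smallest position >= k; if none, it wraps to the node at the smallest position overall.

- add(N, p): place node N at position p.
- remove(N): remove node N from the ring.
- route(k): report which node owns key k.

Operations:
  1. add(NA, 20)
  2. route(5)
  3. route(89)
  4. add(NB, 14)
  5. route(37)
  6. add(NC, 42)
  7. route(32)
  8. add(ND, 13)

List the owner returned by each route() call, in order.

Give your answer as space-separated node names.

Op 1: add NA@20 -> ring=[20:NA]
Op 2: route key 5: smallest pos >= 5 is 20 -> NA
Op 3: route key 89: none >= 89, wrap to smallest pos 20 -> NA
Op 4: add NB@14 -> ring=[14:NB,20:NA]
Op 5: route key 37: none >= 37, wrap to smallest pos 14 -> NB
Op 6: add NC@42 -> ring=[14:NB,20:NA,42:NC]
Op 7: route key 32: smallest pos >= 32 is 42 -> NC
Op 8: add ND@13 -> ring=[13:ND,14:NB,20:NA,42:NC]

Answer: NA NA NB NC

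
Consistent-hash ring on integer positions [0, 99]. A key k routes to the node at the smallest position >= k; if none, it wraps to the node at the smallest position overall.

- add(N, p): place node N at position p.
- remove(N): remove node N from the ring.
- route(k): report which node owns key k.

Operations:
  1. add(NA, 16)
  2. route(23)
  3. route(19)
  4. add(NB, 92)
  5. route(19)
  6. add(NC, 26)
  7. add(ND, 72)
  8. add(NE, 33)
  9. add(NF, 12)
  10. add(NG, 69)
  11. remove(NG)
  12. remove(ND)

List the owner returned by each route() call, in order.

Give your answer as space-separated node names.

Op 1: add NA@16 -> ring=[16:NA]
Op 2: route key 23: none >= 23, wrap to smallest pos 16 -> NA
Op 3: route key 19: none >= 19, wrap to smallest pos 16 -> NA
Op 4: add NB@92 -> ring=[16:NA,92:NB]
Op 5: route key 19: smallest pos >= 19 is 92 -> NB
Op 6: add NC@26 -> ring=[16:NA,26:NC,92:NB]
Op 7: add ND@72 -> ring=[16:NA,26:NC,72:ND,92:NB]
Op 8: add NE@33 -> ring=[16:NA,26:NC,33:NE,72:ND,92:NB]
Op 9: add NF@12 -> ring=[12:NF,16:NA,26:NC,33:NE,72:ND,92:NB]
Op 10: add NG@69 -> ring=[12:NF,16:NA,26:NC,33:NE,69:NG,72:ND,92:NB]
Op 11: remove NG -> ring=[12:NF,16:NA,26:NC,33:NE,72:ND,92:NB]
Op 12: remove ND -> ring=[12:NF,16:NA,26:NC,33:NE,92:NB]

Answer: NA NA NB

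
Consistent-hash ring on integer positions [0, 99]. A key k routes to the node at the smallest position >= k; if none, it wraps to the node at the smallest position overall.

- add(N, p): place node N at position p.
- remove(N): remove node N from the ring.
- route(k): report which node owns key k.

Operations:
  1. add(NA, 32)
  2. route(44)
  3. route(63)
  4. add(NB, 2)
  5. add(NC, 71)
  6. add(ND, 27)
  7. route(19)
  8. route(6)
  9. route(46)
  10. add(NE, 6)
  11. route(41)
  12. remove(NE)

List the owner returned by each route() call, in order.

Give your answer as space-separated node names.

Answer: NA NA ND ND NC NC

Derivation:
Op 1: add NA@32 -> ring=[32:NA]
Op 2: route key 44: none >= 44, wrap to smallest pos 32 -> NA
Op 3: route key 63: none >= 63, wrap to smallest pos 32 -> NA
Op 4: add NB@2 -> ring=[2:NB,32:NA]
Op 5: add NC@71 -> ring=[2:NB,32:NA,71:NC]
Op 6: add ND@27 -> ring=[2:NB,27:ND,32:NA,71:NC]
Op 7: route key 19: smallest pos >= 19 is 27 -> ND
Op 8: route key 6: smallest pos >= 6 is 27 -> ND
Op 9: route key 46: smallest pos >= 46 is 71 -> NC
Op 10: add NE@6 -> ring=[2:NB,6:NE,27:ND,32:NA,71:NC]
Op 11: route key 41: smallest pos >= 41 is 71 -> NC
Op 12: remove NE -> ring=[2:NB,27:ND,32:NA,71:NC]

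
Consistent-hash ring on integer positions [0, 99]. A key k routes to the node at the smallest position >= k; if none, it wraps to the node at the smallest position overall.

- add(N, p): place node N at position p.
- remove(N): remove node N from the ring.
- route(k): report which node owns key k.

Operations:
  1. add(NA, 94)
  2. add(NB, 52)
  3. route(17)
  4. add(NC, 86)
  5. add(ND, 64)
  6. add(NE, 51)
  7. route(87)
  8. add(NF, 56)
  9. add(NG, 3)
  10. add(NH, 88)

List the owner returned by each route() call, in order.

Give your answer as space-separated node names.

Op 1: add NA@94 -> ring=[94:NA]
Op 2: add NB@52 -> ring=[52:NB,94:NA]
Op 3: route key 17: smallest pos >= 17 is 52 -> NB
Op 4: add NC@86 -> ring=[52:NB,86:NC,94:NA]
Op 5: add ND@64 -> ring=[52:NB,64:ND,86:NC,94:NA]
Op 6: add NE@51 -> ring=[51:NE,52:NB,64:ND,86:NC,94:NA]
Op 7: route key 87: smallest pos >= 87 is 94 -> NA
Op 8: add NF@56 -> ring=[51:NE,52:NB,56:NF,64:ND,86:NC,94:NA]
Op 9: add NG@3 -> ring=[3:NG,51:NE,52:NB,56:NF,64:ND,86:NC,94:NA]
Op 10: add NH@88 -> ring=[3:NG,51:NE,52:NB,56:NF,64:ND,86:NC,88:NH,94:NA]

Answer: NB NA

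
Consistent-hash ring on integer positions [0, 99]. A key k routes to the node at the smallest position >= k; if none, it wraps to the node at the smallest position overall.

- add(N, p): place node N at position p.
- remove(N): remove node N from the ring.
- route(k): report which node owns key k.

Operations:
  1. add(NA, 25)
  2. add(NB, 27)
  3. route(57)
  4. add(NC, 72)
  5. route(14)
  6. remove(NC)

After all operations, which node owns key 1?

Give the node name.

Answer: NA

Derivation:
Op 1: add NA@25 -> ring=[25:NA]
Op 2: add NB@27 -> ring=[25:NA,27:NB]
Op 3: route key 57: none >= 57, wrap to smallest pos 25 -> NA
Op 4: add NC@72 -> ring=[25:NA,27:NB,72:NC]
Op 5: route key 14: smallest pos >= 14 is 25 -> NA
Op 6: remove NC -> ring=[25:NA,27:NB]
Final route key 1: smallest pos >= 1 is 25 -> NA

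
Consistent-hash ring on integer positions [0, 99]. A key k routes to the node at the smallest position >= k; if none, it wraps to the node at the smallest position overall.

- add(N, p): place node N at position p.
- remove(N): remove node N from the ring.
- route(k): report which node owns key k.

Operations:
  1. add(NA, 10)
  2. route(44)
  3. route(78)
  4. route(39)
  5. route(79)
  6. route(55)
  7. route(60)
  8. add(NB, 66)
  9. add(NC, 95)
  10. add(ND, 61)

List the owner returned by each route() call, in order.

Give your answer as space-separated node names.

Answer: NA NA NA NA NA NA

Derivation:
Op 1: add NA@10 -> ring=[10:NA]
Op 2: route key 44: none >= 44, wrap to smallest pos 10 -> NA
Op 3: route key 78: none >= 78, wrap to smallest pos 10 -> NA
Op 4: route key 39: none >= 39, wrap to smallest pos 10 -> NA
Op 5: route key 79: none >= 79, wrap to smallest pos 10 -> NA
Op 6: route key 55: none >= 55, wrap to smallest pos 10 -> NA
Op 7: route key 60: none >= 60, wrap to smallest pos 10 -> NA
Op 8: add NB@66 -> ring=[10:NA,66:NB]
Op 9: add NC@95 -> ring=[10:NA,66:NB,95:NC]
Op 10: add ND@61 -> ring=[10:NA,61:ND,66:NB,95:NC]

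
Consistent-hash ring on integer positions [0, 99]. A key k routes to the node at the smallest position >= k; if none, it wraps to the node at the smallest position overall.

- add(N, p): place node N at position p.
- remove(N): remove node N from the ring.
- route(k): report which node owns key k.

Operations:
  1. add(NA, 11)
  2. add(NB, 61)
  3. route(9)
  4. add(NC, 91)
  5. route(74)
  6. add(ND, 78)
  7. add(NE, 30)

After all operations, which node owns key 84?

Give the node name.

Answer: NC

Derivation:
Op 1: add NA@11 -> ring=[11:NA]
Op 2: add NB@61 -> ring=[11:NA,61:NB]
Op 3: route key 9: smallest pos >= 9 is 11 -> NA
Op 4: add NC@91 -> ring=[11:NA,61:NB,91:NC]
Op 5: route key 74: smallest pos >= 74 is 91 -> NC
Op 6: add ND@78 -> ring=[11:NA,61:NB,78:ND,91:NC]
Op 7: add NE@30 -> ring=[11:NA,30:NE,61:NB,78:ND,91:NC]
Final route key 84: smallest pos >= 84 is 91 -> NC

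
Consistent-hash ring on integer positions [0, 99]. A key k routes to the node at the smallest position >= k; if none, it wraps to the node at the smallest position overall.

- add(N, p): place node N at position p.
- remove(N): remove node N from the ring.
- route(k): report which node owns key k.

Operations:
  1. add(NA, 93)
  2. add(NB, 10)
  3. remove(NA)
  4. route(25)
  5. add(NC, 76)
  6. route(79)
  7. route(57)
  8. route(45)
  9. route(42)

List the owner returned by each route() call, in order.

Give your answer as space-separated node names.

Op 1: add NA@93 -> ring=[93:NA]
Op 2: add NB@10 -> ring=[10:NB,93:NA]
Op 3: remove NA -> ring=[10:NB]
Op 4: route key 25: none >= 25, wrap to smallest pos 10 -> NB
Op 5: add NC@76 -> ring=[10:NB,76:NC]
Op 6: route key 79: none >= 79, wrap to smallest pos 10 -> NB
Op 7: route key 57: smallest pos >= 57 is 76 -> NC
Op 8: route key 45: smallest pos >= 45 is 76 -> NC
Op 9: route key 42: smallest pos >= 42 is 76 -> NC

Answer: NB NB NC NC NC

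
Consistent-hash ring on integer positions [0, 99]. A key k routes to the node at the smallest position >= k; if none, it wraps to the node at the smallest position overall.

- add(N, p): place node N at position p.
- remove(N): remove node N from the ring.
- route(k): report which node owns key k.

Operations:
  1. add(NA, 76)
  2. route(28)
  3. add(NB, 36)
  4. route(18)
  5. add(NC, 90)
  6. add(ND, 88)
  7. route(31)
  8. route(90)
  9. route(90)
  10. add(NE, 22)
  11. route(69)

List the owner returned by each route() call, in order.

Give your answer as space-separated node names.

Op 1: add NA@76 -> ring=[76:NA]
Op 2: route key 28: smallest pos >= 28 is 76 -> NA
Op 3: add NB@36 -> ring=[36:NB,76:NA]
Op 4: route key 18: smallest pos >= 18 is 36 -> NB
Op 5: add NC@90 -> ring=[36:NB,76:NA,90:NC]
Op 6: add ND@88 -> ring=[36:NB,76:NA,88:ND,90:NC]
Op 7: route key 31: smallest pos >= 31 is 36 -> NB
Op 8: route key 90: smallest pos >= 90 is 90 -> NC
Op 9: route key 90: smallest pos >= 90 is 90 -> NC
Op 10: add NE@22 -> ring=[22:NE,36:NB,76:NA,88:ND,90:NC]
Op 11: route key 69: smallest pos >= 69 is 76 -> NA

Answer: NA NB NB NC NC NA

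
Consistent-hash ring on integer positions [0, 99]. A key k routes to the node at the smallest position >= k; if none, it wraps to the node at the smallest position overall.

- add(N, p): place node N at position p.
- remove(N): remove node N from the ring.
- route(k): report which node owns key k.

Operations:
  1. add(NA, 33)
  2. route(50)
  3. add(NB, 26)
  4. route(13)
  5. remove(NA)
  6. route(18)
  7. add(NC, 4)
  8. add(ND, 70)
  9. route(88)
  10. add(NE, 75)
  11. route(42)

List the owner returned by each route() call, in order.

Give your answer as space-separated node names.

Op 1: add NA@33 -> ring=[33:NA]
Op 2: route key 50: none >= 50, wrap to smallest pos 33 -> NA
Op 3: add NB@26 -> ring=[26:NB,33:NA]
Op 4: route key 13: smallest pos >= 13 is 26 -> NB
Op 5: remove NA -> ring=[26:NB]
Op 6: route key 18: smallest pos >= 18 is 26 -> NB
Op 7: add NC@4 -> ring=[4:NC,26:NB]
Op 8: add ND@70 -> ring=[4:NC,26:NB,70:ND]
Op 9: route key 88: none >= 88, wrap to smallest pos 4 -> NC
Op 10: add NE@75 -> ring=[4:NC,26:NB,70:ND,75:NE]
Op 11: route key 42: smallest pos >= 42 is 70 -> ND

Answer: NA NB NB NC ND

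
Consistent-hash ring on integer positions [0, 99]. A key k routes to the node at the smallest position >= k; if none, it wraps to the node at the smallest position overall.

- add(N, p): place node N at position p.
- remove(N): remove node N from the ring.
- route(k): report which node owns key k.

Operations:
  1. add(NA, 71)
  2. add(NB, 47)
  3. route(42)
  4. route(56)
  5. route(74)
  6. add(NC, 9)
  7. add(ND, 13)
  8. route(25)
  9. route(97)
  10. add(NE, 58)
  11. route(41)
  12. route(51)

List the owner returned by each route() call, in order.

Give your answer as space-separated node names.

Op 1: add NA@71 -> ring=[71:NA]
Op 2: add NB@47 -> ring=[47:NB,71:NA]
Op 3: route key 42: smallest pos >= 42 is 47 -> NB
Op 4: route key 56: smallest pos >= 56 is 71 -> NA
Op 5: route key 74: none >= 74, wrap to smallest pos 47 -> NB
Op 6: add NC@9 -> ring=[9:NC,47:NB,71:NA]
Op 7: add ND@13 -> ring=[9:NC,13:ND,47:NB,71:NA]
Op 8: route key 25: smallest pos >= 25 is 47 -> NB
Op 9: route key 97: none >= 97, wrap to smallest pos 9 -> NC
Op 10: add NE@58 -> ring=[9:NC,13:ND,47:NB,58:NE,71:NA]
Op 11: route key 41: smallest pos >= 41 is 47 -> NB
Op 12: route key 51: smallest pos >= 51 is 58 -> NE

Answer: NB NA NB NB NC NB NE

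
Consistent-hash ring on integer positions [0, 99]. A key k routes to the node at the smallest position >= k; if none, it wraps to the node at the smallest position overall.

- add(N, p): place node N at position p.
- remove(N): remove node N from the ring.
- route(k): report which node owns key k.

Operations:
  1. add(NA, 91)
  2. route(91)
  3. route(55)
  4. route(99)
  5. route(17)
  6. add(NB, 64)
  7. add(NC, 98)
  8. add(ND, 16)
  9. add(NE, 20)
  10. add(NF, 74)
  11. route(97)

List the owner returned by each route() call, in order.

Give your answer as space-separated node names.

Op 1: add NA@91 -> ring=[91:NA]
Op 2: route key 91: smallest pos >= 91 is 91 -> NA
Op 3: route key 55: smallest pos >= 55 is 91 -> NA
Op 4: route key 99: none >= 99, wrap to smallest pos 91 -> NA
Op 5: route key 17: smallest pos >= 17 is 91 -> NA
Op 6: add NB@64 -> ring=[64:NB,91:NA]
Op 7: add NC@98 -> ring=[64:NB,91:NA,98:NC]
Op 8: add ND@16 -> ring=[16:ND,64:NB,91:NA,98:NC]
Op 9: add NE@20 -> ring=[16:ND,20:NE,64:NB,91:NA,98:NC]
Op 10: add NF@74 -> ring=[16:ND,20:NE,64:NB,74:NF,91:NA,98:NC]
Op 11: route key 97: smallest pos >= 97 is 98 -> NC

Answer: NA NA NA NA NC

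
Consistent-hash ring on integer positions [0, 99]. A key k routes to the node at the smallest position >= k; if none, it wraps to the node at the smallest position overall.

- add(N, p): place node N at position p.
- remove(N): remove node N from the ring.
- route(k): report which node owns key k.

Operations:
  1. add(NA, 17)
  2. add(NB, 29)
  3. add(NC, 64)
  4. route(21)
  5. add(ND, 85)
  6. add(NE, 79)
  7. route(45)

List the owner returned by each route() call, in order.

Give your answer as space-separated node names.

Answer: NB NC

Derivation:
Op 1: add NA@17 -> ring=[17:NA]
Op 2: add NB@29 -> ring=[17:NA,29:NB]
Op 3: add NC@64 -> ring=[17:NA,29:NB,64:NC]
Op 4: route key 21: smallest pos >= 21 is 29 -> NB
Op 5: add ND@85 -> ring=[17:NA,29:NB,64:NC,85:ND]
Op 6: add NE@79 -> ring=[17:NA,29:NB,64:NC,79:NE,85:ND]
Op 7: route key 45: smallest pos >= 45 is 64 -> NC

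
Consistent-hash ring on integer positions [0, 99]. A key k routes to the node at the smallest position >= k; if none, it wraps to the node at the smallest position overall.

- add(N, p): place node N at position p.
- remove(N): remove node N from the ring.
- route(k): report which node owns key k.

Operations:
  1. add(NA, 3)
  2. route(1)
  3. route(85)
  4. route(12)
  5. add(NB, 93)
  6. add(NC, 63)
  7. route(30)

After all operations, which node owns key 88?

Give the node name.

Answer: NB

Derivation:
Op 1: add NA@3 -> ring=[3:NA]
Op 2: route key 1: smallest pos >= 1 is 3 -> NA
Op 3: route key 85: none >= 85, wrap to smallest pos 3 -> NA
Op 4: route key 12: none >= 12, wrap to smallest pos 3 -> NA
Op 5: add NB@93 -> ring=[3:NA,93:NB]
Op 6: add NC@63 -> ring=[3:NA,63:NC,93:NB]
Op 7: route key 30: smallest pos >= 30 is 63 -> NC
Final route key 88: smallest pos >= 88 is 93 -> NB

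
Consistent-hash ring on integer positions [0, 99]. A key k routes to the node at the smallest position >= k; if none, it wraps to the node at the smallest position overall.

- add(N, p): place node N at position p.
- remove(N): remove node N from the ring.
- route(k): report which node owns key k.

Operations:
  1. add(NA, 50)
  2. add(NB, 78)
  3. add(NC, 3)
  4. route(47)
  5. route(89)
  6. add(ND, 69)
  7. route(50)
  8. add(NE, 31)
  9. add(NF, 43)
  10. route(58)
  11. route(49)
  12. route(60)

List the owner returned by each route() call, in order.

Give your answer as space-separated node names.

Answer: NA NC NA ND NA ND

Derivation:
Op 1: add NA@50 -> ring=[50:NA]
Op 2: add NB@78 -> ring=[50:NA,78:NB]
Op 3: add NC@3 -> ring=[3:NC,50:NA,78:NB]
Op 4: route key 47: smallest pos >= 47 is 50 -> NA
Op 5: route key 89: none >= 89, wrap to smallest pos 3 -> NC
Op 6: add ND@69 -> ring=[3:NC,50:NA,69:ND,78:NB]
Op 7: route key 50: smallest pos >= 50 is 50 -> NA
Op 8: add NE@31 -> ring=[3:NC,31:NE,50:NA,69:ND,78:NB]
Op 9: add NF@43 -> ring=[3:NC,31:NE,43:NF,50:NA,69:ND,78:NB]
Op 10: route key 58: smallest pos >= 58 is 69 -> ND
Op 11: route key 49: smallest pos >= 49 is 50 -> NA
Op 12: route key 60: smallest pos >= 60 is 69 -> ND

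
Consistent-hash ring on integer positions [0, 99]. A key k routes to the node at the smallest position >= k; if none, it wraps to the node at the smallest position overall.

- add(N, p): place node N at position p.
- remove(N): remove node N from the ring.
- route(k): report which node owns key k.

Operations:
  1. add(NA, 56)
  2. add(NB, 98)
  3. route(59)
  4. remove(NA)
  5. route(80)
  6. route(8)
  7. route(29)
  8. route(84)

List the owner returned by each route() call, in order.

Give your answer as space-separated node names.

Op 1: add NA@56 -> ring=[56:NA]
Op 2: add NB@98 -> ring=[56:NA,98:NB]
Op 3: route key 59: smallest pos >= 59 is 98 -> NB
Op 4: remove NA -> ring=[98:NB]
Op 5: route key 80: smallest pos >= 80 is 98 -> NB
Op 6: route key 8: smallest pos >= 8 is 98 -> NB
Op 7: route key 29: smallest pos >= 29 is 98 -> NB
Op 8: route key 84: smallest pos >= 84 is 98 -> NB

Answer: NB NB NB NB NB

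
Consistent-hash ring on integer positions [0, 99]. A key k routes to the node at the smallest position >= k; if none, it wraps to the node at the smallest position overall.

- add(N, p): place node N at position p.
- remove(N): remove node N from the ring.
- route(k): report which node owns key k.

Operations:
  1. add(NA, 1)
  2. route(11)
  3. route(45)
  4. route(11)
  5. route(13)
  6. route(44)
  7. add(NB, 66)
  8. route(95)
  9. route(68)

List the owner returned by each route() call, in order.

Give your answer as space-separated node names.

Answer: NA NA NA NA NA NA NA

Derivation:
Op 1: add NA@1 -> ring=[1:NA]
Op 2: route key 11: none >= 11, wrap to smallest pos 1 -> NA
Op 3: route key 45: none >= 45, wrap to smallest pos 1 -> NA
Op 4: route key 11: none >= 11, wrap to smallest pos 1 -> NA
Op 5: route key 13: none >= 13, wrap to smallest pos 1 -> NA
Op 6: route key 44: none >= 44, wrap to smallest pos 1 -> NA
Op 7: add NB@66 -> ring=[1:NA,66:NB]
Op 8: route key 95: none >= 95, wrap to smallest pos 1 -> NA
Op 9: route key 68: none >= 68, wrap to smallest pos 1 -> NA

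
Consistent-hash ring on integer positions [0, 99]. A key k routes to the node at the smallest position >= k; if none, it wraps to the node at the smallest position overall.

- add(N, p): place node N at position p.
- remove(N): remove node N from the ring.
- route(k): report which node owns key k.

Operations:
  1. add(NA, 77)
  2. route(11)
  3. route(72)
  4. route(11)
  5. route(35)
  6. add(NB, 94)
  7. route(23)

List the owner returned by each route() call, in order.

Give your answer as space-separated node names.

Op 1: add NA@77 -> ring=[77:NA]
Op 2: route key 11: smallest pos >= 11 is 77 -> NA
Op 3: route key 72: smallest pos >= 72 is 77 -> NA
Op 4: route key 11: smallest pos >= 11 is 77 -> NA
Op 5: route key 35: smallest pos >= 35 is 77 -> NA
Op 6: add NB@94 -> ring=[77:NA,94:NB]
Op 7: route key 23: smallest pos >= 23 is 77 -> NA

Answer: NA NA NA NA NA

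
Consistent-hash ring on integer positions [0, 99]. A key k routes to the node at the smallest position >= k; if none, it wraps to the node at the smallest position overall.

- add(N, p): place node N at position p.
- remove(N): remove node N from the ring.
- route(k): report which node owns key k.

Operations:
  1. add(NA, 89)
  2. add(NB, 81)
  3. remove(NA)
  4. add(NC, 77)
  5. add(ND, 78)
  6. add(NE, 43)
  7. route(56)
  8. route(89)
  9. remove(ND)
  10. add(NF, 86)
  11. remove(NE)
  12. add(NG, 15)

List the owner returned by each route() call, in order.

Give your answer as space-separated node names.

Answer: NC NE

Derivation:
Op 1: add NA@89 -> ring=[89:NA]
Op 2: add NB@81 -> ring=[81:NB,89:NA]
Op 3: remove NA -> ring=[81:NB]
Op 4: add NC@77 -> ring=[77:NC,81:NB]
Op 5: add ND@78 -> ring=[77:NC,78:ND,81:NB]
Op 6: add NE@43 -> ring=[43:NE,77:NC,78:ND,81:NB]
Op 7: route key 56: smallest pos >= 56 is 77 -> NC
Op 8: route key 89: none >= 89, wrap to smallest pos 43 -> NE
Op 9: remove ND -> ring=[43:NE,77:NC,81:NB]
Op 10: add NF@86 -> ring=[43:NE,77:NC,81:NB,86:NF]
Op 11: remove NE -> ring=[77:NC,81:NB,86:NF]
Op 12: add NG@15 -> ring=[15:NG,77:NC,81:NB,86:NF]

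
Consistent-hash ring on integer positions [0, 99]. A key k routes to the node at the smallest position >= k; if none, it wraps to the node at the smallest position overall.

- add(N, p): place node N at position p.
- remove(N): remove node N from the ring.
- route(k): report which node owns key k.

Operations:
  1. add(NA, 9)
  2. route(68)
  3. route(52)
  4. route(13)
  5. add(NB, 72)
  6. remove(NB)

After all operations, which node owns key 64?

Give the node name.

Op 1: add NA@9 -> ring=[9:NA]
Op 2: route key 68: none >= 68, wrap to smallest pos 9 -> NA
Op 3: route key 52: none >= 52, wrap to smallest pos 9 -> NA
Op 4: route key 13: none >= 13, wrap to smallest pos 9 -> NA
Op 5: add NB@72 -> ring=[9:NA,72:NB]
Op 6: remove NB -> ring=[9:NA]
Final route key 64: none >= 64, wrap to smallest pos 9 -> NA

Answer: NA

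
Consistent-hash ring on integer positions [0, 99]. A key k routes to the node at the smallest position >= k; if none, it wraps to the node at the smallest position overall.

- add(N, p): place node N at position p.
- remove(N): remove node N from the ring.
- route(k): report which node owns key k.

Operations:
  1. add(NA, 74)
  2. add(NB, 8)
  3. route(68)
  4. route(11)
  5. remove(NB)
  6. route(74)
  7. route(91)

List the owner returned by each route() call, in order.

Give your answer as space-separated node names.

Answer: NA NA NA NA

Derivation:
Op 1: add NA@74 -> ring=[74:NA]
Op 2: add NB@8 -> ring=[8:NB,74:NA]
Op 3: route key 68: smallest pos >= 68 is 74 -> NA
Op 4: route key 11: smallest pos >= 11 is 74 -> NA
Op 5: remove NB -> ring=[74:NA]
Op 6: route key 74: smallest pos >= 74 is 74 -> NA
Op 7: route key 91: none >= 91, wrap to smallest pos 74 -> NA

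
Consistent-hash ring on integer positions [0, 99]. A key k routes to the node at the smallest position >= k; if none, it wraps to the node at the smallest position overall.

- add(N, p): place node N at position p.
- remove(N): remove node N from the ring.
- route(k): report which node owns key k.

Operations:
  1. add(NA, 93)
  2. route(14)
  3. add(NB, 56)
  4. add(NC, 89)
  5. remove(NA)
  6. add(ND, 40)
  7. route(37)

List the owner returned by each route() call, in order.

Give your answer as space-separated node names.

Op 1: add NA@93 -> ring=[93:NA]
Op 2: route key 14: smallest pos >= 14 is 93 -> NA
Op 3: add NB@56 -> ring=[56:NB,93:NA]
Op 4: add NC@89 -> ring=[56:NB,89:NC,93:NA]
Op 5: remove NA -> ring=[56:NB,89:NC]
Op 6: add ND@40 -> ring=[40:ND,56:NB,89:NC]
Op 7: route key 37: smallest pos >= 37 is 40 -> ND

Answer: NA ND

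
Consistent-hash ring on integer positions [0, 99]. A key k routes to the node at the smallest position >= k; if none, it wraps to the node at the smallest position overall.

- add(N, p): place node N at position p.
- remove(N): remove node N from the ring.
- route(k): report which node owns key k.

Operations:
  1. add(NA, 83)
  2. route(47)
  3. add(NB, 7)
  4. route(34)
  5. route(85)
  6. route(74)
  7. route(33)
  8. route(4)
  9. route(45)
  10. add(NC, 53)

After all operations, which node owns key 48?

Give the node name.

Answer: NC

Derivation:
Op 1: add NA@83 -> ring=[83:NA]
Op 2: route key 47: smallest pos >= 47 is 83 -> NA
Op 3: add NB@7 -> ring=[7:NB,83:NA]
Op 4: route key 34: smallest pos >= 34 is 83 -> NA
Op 5: route key 85: none >= 85, wrap to smallest pos 7 -> NB
Op 6: route key 74: smallest pos >= 74 is 83 -> NA
Op 7: route key 33: smallest pos >= 33 is 83 -> NA
Op 8: route key 4: smallest pos >= 4 is 7 -> NB
Op 9: route key 45: smallest pos >= 45 is 83 -> NA
Op 10: add NC@53 -> ring=[7:NB,53:NC,83:NA]
Final route key 48: smallest pos >= 48 is 53 -> NC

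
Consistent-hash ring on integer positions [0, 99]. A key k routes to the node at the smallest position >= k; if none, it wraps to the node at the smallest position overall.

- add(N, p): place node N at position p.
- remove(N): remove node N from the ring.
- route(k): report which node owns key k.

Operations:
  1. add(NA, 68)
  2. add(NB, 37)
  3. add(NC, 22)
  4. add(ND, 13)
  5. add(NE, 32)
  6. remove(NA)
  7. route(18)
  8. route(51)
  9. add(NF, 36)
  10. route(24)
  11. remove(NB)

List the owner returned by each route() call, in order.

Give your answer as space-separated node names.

Op 1: add NA@68 -> ring=[68:NA]
Op 2: add NB@37 -> ring=[37:NB,68:NA]
Op 3: add NC@22 -> ring=[22:NC,37:NB,68:NA]
Op 4: add ND@13 -> ring=[13:ND,22:NC,37:NB,68:NA]
Op 5: add NE@32 -> ring=[13:ND,22:NC,32:NE,37:NB,68:NA]
Op 6: remove NA -> ring=[13:ND,22:NC,32:NE,37:NB]
Op 7: route key 18: smallest pos >= 18 is 22 -> NC
Op 8: route key 51: none >= 51, wrap to smallest pos 13 -> ND
Op 9: add NF@36 -> ring=[13:ND,22:NC,32:NE,36:NF,37:NB]
Op 10: route key 24: smallest pos >= 24 is 32 -> NE
Op 11: remove NB -> ring=[13:ND,22:NC,32:NE,36:NF]

Answer: NC ND NE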